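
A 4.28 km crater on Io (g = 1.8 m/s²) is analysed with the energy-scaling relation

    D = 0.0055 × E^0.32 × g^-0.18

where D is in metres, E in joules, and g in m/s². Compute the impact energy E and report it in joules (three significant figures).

Rearranging: E = [D / (0.0055 · g^-0.18)]^(1/0.32).
D = 4280 m.
g^-0.18 = 1.8^-0.18 = 0.8996
D / (0.0055 × 0.8996) = 4280 / (4.948 × 10^-3) = 8.650 × 10^5
E = (8.650 × 10^5)^3.125 = 3.574 × 10^18 J

E ≈ 3.57 × 10^18 J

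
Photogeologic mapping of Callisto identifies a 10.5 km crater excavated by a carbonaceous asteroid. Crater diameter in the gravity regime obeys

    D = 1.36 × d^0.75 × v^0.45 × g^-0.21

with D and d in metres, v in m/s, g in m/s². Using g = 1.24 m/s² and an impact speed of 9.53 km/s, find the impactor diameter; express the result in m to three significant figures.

d ≈ 664 m

Rearranging for d: d = [D / (1.36 · 9530^0.45 · 1.24^-0.21)]^(1/0.75).
D = 10500 m.
9530^0.45 = 61.74
1.24^-0.21 = 0.9558
Denominator = 1.36 × 61.74 × 0.9558 = 80.26
D / 80.26 = 10500 / 80.26 = 130.8
d = 130.8^(1/0.75) = 130.8^1.3333 = 663.9 m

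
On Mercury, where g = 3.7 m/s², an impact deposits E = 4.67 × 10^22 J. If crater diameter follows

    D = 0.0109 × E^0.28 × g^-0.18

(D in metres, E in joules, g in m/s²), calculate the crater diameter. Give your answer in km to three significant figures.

E^0.28 = (4.67 × 10^22)^0.28 = 2.225 × 10^6
g^-0.18 = 3.7^-0.18 = 0.7902
D = 0.0109 × 2.225 × 10^6 × 0.7902 = 19164 m
   = 19.16 km

D ≈ 19.2 km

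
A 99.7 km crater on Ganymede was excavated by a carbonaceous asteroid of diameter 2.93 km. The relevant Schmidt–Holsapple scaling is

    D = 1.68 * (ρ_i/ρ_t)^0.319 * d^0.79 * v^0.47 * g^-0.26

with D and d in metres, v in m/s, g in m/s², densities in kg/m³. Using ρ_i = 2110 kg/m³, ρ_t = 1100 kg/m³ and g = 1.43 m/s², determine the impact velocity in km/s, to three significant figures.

Rearranging for v: v = [D / (1.68 · (2110/1100)^0.319 · 2930^0.79 · 1.43^-0.26)]^(1/0.47).
D = 99700 m.
(2110/1100)^0.319 = 1.231
2930^0.79 = 548.1
1.43^-0.26 = 0.9112
Denominator = 1.68 × 1.231 × 548.1 × 0.9112 = 1033
D / 1033 = 99700 / 1033 = 96.52
v = 96.52^(1/0.47) = 96.52^2.1277 = 16698 m/s

v ≈ 16.7 km/s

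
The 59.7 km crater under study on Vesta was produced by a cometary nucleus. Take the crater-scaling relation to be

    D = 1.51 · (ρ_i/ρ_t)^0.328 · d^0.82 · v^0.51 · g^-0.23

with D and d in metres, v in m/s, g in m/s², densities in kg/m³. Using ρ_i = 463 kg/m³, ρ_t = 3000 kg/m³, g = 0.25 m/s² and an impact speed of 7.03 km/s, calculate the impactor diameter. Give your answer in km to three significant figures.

Rearranging for d: d = [D / (1.51 · (463/3000)^0.328 · 7030^0.51 · 0.25^-0.23)]^(1/0.82).
D = 59700 m.
(463/3000)^0.328 = 0.5418
7030^0.51 = 91.61
0.25^-0.23 = 1.376
Denominator = 1.51 × 0.5418 × 91.61 × 1.376 = 103.1
D / 103.1 = 59700 / 103.1 = 579.0
d = 579.0^(1/0.82) = 579.0^1.2195 = 2339 m

d ≈ 2.34 km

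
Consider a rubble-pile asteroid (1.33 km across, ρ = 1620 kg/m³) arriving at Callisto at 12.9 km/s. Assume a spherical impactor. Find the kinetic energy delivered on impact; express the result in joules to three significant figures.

d = 1330 m; v = 12900 m/s.
Mass m = (π/6) ρ d³ = (π/6) × 1620 × (1330)³ = 1.996 × 10^12 kg
E = ½ m v² = 0.5 × 1.996 × 10^12 × (12900)² = 1.661 × 10^20 J

E ≈ 1.66 × 10^20 J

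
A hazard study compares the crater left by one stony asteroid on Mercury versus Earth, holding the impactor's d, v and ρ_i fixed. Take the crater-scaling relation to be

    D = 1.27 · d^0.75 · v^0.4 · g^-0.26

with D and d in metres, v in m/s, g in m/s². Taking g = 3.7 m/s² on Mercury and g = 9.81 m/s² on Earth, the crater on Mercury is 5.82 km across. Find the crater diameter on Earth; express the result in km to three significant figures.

All impactor-dependent factors cancel in the ratio, leaving D_Earth/D_Mercury = (g_Earth/g_Mercury)^-0.26.
(9.81/3.7)^-0.26 = 2.651^-0.26 = 0.7761
D_Earth = 0.7761 × 5.82 km = 4.52 km

D ≈ 4.52 km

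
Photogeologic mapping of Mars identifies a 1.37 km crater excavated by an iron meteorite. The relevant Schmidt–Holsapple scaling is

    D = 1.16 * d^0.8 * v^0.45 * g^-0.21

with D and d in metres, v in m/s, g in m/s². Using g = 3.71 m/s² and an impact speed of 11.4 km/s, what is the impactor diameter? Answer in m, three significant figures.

d ≈ 51.0 m

Rearranging for d: d = [D / (1.16 · 11400^0.45 · 3.71^-0.21)]^(1/0.8).
D = 1370 m.
11400^0.45 = 66.93
3.71^-0.21 = 0.7593
Denominator = 1.16 × 66.93 × 0.7593 = 58.95
D / 58.95 = 1370 / 58.95 = 23.24
d = 23.24^(1/0.8) = 23.24^1.25 = 51.03 m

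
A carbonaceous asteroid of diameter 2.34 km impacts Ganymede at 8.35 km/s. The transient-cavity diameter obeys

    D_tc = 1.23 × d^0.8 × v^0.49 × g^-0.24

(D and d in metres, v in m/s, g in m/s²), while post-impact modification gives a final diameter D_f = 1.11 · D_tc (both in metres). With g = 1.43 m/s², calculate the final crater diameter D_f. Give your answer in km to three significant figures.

D_f ≈ 51.9 km

In SI: d = 2340 m, v = 8350 m/s.
d^0.8 = 2340^0.8 = 495.9
v^0.49 = 8350^0.49 = 83.49
g^-0.24 = 1.43^-0.24 = 0.9177
D_tc = 1.23 × 495.9 × 83.49 × 0.9177 = 46730 m
D_f = 1.11 × 46730 = 51870 m
     = 51.87 km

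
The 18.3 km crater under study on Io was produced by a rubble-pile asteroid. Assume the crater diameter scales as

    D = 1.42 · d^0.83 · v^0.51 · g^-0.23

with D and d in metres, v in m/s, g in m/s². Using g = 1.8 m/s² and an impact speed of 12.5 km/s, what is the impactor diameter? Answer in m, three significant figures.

d ≈ 320 m

Rearranging for d: d = [D / (1.42 · 12500^0.51 · 1.8^-0.23)]^(1/0.83).
D = 18300 m.
12500^0.51 = 122.9
1.8^-0.23 = 0.8735
Denominator = 1.42 × 122.9 × 0.8735 = 152.4
D / 152.4 = 18300 / 152.4 = 120.1
d = 120.1^(1/0.83) = 120.1^1.2048 = 320.2 m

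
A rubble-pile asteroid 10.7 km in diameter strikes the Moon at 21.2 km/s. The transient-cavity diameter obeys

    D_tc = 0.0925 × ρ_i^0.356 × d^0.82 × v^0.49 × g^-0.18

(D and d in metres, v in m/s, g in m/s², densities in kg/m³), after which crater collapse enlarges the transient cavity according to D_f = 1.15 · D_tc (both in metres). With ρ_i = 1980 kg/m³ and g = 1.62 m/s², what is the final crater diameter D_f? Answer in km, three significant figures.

D_f ≈ 386 km

In SI: d = 10700 m, v = 21200 m/s.
ρ_i^0.356 = 1980^0.356 = 14.91
d^0.82 = 10700^0.82 = 2014
v^0.49 = 21200^0.49 = 131.8
g^-0.18 = 1.62^-0.18 = 0.9168
D_tc = 0.0925 × 14.91 × 2014 × 131.8 × 0.9168 = 3.356 × 10^5 m
D_f = 1.15 × 3.356 × 10^5 = 3.859 × 10^5 m
     = 385.9 km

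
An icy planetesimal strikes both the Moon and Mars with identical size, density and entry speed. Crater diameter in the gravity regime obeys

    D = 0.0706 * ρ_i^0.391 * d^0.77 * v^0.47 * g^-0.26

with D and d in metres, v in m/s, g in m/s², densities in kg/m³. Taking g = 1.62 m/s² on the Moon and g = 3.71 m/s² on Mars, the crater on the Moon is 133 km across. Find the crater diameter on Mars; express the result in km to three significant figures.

All impactor-dependent factors cancel in the ratio, leaving D_Mars/D_Moon = (g_Mars/g_Moon)^-0.26.
(3.71/1.62)^-0.26 = 2.290^-0.26 = 0.8062
D_Mars = 0.8062 × 133 km = 107 km

D ≈ 107 km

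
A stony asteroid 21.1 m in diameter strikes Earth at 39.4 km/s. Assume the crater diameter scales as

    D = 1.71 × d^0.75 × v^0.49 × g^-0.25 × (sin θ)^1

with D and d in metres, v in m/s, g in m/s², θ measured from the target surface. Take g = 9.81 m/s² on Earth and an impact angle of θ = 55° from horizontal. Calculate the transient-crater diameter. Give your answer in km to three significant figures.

D ≈ 1.39 km

In SI units: v = 39400 m/s.
d^0.75 = 21.1^0.75 = 9.845
v^0.49 = 39400^0.49 = 178.6
g^-0.25 = 9.81^-0.25 = 0.5650
(sin 55°)^1 = 0.8192^1 = 0.8192
D = 1.71 × 9.845 × 178.6 × 0.5650 × 0.8192 = 1392 m
   = 1.392 km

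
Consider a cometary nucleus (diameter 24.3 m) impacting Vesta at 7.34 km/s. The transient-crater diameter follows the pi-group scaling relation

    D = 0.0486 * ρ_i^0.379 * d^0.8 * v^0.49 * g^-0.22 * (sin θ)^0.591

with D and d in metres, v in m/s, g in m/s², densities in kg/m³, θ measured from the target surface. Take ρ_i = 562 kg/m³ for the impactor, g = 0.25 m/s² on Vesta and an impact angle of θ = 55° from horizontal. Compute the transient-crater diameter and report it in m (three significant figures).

D ≈ 650 m

In SI units: v = 7340 m/s.
ρ_i^0.379 = 562^0.379 = 11.02
d^0.8 = 24.3^0.8 = 12.84
v^0.49 = 7340^0.49 = 78.38
g^-0.22 = 0.25^-0.22 = 1.357
(sin 55°)^0.591 = 0.8192^0.591 = 0.8888
D = 0.0486 × 11.02 × 12.84 × 78.38 × 1.357 × 0.8888 = 650.1 m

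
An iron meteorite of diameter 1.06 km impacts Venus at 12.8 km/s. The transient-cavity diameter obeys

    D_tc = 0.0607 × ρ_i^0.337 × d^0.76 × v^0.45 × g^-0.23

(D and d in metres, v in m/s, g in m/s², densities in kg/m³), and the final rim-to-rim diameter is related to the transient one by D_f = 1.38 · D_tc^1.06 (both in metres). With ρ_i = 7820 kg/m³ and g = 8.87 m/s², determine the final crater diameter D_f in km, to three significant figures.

D_f ≈ 25.5 km

In SI: d = 1060 m, v = 12800 m/s.
ρ_i^0.337 = 7820^0.337 = 20.51
d^0.76 = 1060^0.76 = 199.2
v^0.45 = 12800^0.45 = 70.51
g^-0.23 = 8.87^-0.23 = 0.6053
D_tc = 0.0607 × 20.51 × 199.2 × 70.51 × 0.6053 = 10580 m
D_f = 1.38 × (10580)^1.06 = 25459 m
     = 25.46 km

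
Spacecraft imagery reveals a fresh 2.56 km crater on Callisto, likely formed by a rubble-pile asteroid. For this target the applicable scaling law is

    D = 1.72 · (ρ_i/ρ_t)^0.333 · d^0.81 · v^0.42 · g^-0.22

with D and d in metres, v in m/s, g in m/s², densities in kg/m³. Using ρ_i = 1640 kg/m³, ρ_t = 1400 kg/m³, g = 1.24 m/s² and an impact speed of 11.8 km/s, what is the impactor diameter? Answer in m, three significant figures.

d ≈ 63.5 m

Rearranging for d: d = [D / (1.72 · (1640/1400)^0.333 · 11800^0.42 · 1.24^-0.22)]^(1/0.81).
D = 2560 m.
(1640/1400)^0.333 = 1.054
11800^0.42 = 51.31
1.24^-0.22 = 0.9538
Denominator = 1.72 × 1.054 × 51.31 × 0.9538 = 88.72
D / 88.72 = 2560 / 88.72 = 28.85
d = 28.85^(1/0.81) = 28.85^1.2346 = 63.49 m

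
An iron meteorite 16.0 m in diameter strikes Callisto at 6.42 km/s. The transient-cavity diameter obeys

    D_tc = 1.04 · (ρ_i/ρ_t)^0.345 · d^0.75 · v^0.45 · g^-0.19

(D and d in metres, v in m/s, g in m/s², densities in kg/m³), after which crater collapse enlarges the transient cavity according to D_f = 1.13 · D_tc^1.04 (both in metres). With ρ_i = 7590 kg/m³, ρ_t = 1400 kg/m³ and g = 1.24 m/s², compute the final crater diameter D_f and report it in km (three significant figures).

D_f ≈ 1.09 km

v = 6420 m/s.
(ρ_i/ρ_t)^0.345 = (7590/1400)^0.345 = 1.792
d^0.75 = 16^0.75 = 8.000
v^0.45 = 6420^0.45 = 51.69
g^-0.19 = 1.24^-0.19 = 0.9600
D_tc = 1.04 × 1.792 × 8.000 × 51.69 × 0.9600 = 739.8 m
D_f = 1.13 × (739.8)^1.04 = 1089 m
     = 1.089 km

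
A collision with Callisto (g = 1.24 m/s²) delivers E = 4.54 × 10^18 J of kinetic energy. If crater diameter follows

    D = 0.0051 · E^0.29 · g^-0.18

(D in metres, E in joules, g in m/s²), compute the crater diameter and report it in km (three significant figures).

D ≈ 1.26 km

E^0.29 = (4.54 × 10^18)^0.29 = 2.574 × 10^5
g^-0.18 = 1.24^-0.18 = 0.9620
D = 0.0051 × 2.574 × 10^5 × 0.9620 = 1263 m
   = 1.263 km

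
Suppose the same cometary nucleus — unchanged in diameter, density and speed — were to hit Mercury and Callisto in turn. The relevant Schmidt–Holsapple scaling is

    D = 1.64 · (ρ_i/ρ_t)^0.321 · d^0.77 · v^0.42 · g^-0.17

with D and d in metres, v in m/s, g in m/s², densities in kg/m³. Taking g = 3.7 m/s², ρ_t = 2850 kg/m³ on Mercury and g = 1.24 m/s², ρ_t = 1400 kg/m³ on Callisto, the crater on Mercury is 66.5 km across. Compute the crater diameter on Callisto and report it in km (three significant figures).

The impactor-only factors (d, v, ρ_i) cancel in the ratio, leaving D_Callisto/D_Mercury = (g_Callisto/g_Mercury)^-0.17 · (ρ_t,Mercury/ρ_t,Callisto)^0.321.
(1.24/3.7)^-0.17 = 0.3351^-0.17 = 1.204
(2850/1400)^0.321 = 2.036^0.321 = 1.256
Ratio = 1.204 × 1.256 = 1.512
D_Callisto = 1.512 × 66.5 km = 101 km

D ≈ 101 km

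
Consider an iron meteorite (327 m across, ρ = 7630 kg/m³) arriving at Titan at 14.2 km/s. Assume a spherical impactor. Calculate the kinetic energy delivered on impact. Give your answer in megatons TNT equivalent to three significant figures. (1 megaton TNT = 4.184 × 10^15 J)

v = 14200 m/s.
Mass m = (π/6) ρ d³ = (π/6) × 7630 × (327)³ = 1.397 × 10^11 kg
E = ½ m v² = 0.5 × 1.397 × 10^11 × (14200)² = 1.408 × 10^19 J
   = 1.408 × 10^19 / 4.184×10^15 = 3365 Mt

E ≈ 3370 Mt TNT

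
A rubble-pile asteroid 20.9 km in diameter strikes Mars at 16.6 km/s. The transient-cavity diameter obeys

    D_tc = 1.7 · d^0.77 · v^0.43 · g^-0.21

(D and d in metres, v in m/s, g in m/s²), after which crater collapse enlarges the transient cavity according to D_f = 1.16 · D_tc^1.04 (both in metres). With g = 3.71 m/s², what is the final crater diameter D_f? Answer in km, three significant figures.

D_f ≈ 336 km

In SI: d = 20900 m, v = 16600 m/s.
d^0.77 = 20900^0.77 = 2121
v^0.43 = 16600^0.43 = 65.26
g^-0.21 = 3.71^-0.21 = 0.7593
D_tc = 1.7 × 2121 × 65.26 × 0.7593 = 1.787 × 10^5 m
D_f = 1.16 × (1.787 × 10^5)^1.04 = 3.363 × 10^5 m
     = 336.3 km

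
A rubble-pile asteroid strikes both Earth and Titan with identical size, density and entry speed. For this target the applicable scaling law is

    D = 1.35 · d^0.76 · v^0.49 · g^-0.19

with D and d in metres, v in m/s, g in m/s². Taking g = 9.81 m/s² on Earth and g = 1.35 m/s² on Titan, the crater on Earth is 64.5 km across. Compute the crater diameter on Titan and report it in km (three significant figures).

All impactor-dependent factors cancel in the ratio, leaving D_Titan/D_Earth = (g_Titan/g_Earth)^-0.19.
(1.35/9.81)^-0.19 = 0.1376^-0.19 = 1.458
D_Titan = 1.458 × 64.5 km = 94.0 km

D ≈ 94.0 km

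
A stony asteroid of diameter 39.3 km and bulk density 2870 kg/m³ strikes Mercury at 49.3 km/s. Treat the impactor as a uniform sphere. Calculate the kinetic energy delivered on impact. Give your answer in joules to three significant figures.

E ≈ 1.11 × 10^26 J

d = 39300 m; v = 49300 m/s.
Mass m = (π/6) ρ d³ = (π/6) × 2870 × (39300)³ = 9.121 × 10^16 kg
E = ½ m v² = 0.5 × 9.121 × 10^16 × (49300)² = 1.108 × 10^26 J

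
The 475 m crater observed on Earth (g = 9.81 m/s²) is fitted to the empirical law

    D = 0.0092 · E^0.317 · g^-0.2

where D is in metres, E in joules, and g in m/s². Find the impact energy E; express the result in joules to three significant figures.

Rearranging: E = [D / (0.0092 · g^-0.2)]^(1/0.317).
g^-0.2 = 9.81^-0.2 = 0.6334
D / (0.0092 × 0.6334) = 475 / (5.827 × 10^-3) = 8.152 × 10^4
E = (8.152 × 10^4)^3.1546 = 3.112 × 10^15 J

E ≈ 3.11 × 10^15 J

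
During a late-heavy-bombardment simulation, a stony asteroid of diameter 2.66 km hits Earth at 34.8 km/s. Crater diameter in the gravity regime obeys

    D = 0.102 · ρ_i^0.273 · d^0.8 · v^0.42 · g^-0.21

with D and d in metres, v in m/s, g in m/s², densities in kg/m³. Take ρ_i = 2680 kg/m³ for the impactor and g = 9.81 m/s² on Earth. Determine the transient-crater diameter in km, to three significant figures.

In SI units: d = 2660 m, v = 34800 m/s.
ρ_i^0.273 = 2680^0.273 = 8.627
d^0.8 = 2660^0.8 = 549.4
v^0.42 = 34800^0.42 = 80.81
g^-0.21 = 9.81^-0.21 = 0.6191
D = 0.102 × 8.627 × 549.4 × 80.81 × 0.6191 = 24187 m
   = 24.19 km

D ≈ 24.2 km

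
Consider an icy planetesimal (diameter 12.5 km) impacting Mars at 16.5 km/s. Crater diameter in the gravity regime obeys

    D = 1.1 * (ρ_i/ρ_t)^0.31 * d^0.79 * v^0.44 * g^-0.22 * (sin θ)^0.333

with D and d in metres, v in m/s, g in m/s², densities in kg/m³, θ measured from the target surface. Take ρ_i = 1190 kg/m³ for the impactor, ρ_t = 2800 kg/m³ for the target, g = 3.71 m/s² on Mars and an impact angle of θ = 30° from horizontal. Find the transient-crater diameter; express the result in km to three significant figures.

In SI units: d = 12500 m, v = 16500 m/s.
(ρ_i/ρ_t)^0.31 = (1190/2800)^0.31 = 0.7670
d^0.79 = 12500^0.79 = 1724
v^0.44 = 16500^0.44 = 71.73
g^-0.22 = 3.71^-0.22 = 0.7494
(sin 30°)^0.333 = 0.5000^0.333 = 0.7939
D = 1.1 × 0.7670 × 1724 × 71.73 × 0.7494 × 0.7939 = 62073 m
   = 62.07 km

D ≈ 62.1 km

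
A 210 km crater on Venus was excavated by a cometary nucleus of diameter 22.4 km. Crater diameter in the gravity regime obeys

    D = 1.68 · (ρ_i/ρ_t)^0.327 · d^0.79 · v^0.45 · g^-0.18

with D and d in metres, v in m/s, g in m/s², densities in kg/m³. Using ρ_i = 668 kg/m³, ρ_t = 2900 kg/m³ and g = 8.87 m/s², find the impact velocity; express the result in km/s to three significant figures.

Rearranging for v: v = [D / (1.68 · (668/2900)^0.327 · 22400^0.79 · 8.87^-0.18)]^(1/0.45).
D = 210000 m.
(668/2900)^0.327 = 0.6187
22400^0.79 = 2733
8.87^-0.18 = 0.6751
Denominator = 1.68 × 0.6187 × 2733 × 0.6751 = 1918
D / 1918 = 210000 / 1918 = 109.5
v = 109.5^(1/0.45) = 109.5^2.2222 = 34040 m/s

v ≈ 34.0 km/s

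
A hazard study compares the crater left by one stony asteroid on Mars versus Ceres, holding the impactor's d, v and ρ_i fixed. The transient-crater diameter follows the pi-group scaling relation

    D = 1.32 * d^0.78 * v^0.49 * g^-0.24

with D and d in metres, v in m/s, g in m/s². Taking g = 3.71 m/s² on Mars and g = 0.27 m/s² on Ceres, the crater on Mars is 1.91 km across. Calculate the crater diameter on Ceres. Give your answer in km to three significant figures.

All impactor-dependent factors cancel in the ratio, leaving D_Ceres/D_Mars = (g_Ceres/g_Mars)^-0.24.
(0.27/3.71)^-0.24 = 0.07278^-0.24 = 1.876
D_Ceres = 1.876 × 1.91 km = 3.58 km

D ≈ 3.58 km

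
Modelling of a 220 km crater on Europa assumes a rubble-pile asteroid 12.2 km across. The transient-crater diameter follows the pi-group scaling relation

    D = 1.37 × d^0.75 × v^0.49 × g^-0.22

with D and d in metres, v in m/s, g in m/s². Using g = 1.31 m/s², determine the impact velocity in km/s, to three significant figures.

Rearranging for v: v = [D / (1.37 · 12200^0.75 · 1.31^-0.22)]^(1/0.49).
D = 220000 m.
12200^0.75 = 1161
1.31^-0.22 = 0.9423
Denominator = 1.37 × 1161 × 0.9423 = 1499
D / 1499 = 220000 / 1499 = 146.8
v = 146.8^(1/0.49) = 146.8^2.0408 = 26415 m/s

v ≈ 26.4 km/s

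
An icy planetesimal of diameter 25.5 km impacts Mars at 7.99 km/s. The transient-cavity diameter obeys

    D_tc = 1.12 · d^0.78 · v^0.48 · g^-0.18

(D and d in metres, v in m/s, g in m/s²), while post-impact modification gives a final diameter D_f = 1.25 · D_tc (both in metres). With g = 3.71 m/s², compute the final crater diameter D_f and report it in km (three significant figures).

In SI: d = 25500 m, v = 7990 m/s.
d^0.78 = 25500^0.78 = 2736
v^0.48 = 7990^0.48 = 74.68
g^-0.18 = 3.71^-0.18 = 0.7898
D_tc = 1.12 × 2736 × 74.68 × 0.7898 = 1.807 × 10^5 m
D_f = 1.25 × 1.807 × 10^5 = 2.259 × 10^5 m
     = 225.9 km

D_f ≈ 226 km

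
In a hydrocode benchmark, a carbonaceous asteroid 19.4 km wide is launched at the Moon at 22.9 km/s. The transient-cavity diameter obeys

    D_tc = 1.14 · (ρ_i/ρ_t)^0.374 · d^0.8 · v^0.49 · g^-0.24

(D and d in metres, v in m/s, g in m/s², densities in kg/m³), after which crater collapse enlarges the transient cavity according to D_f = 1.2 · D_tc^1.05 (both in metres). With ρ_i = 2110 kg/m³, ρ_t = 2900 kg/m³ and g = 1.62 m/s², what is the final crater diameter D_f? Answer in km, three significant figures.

D_f ≈ 753 km

In SI: d = 19400 m, v = 22900 m/s.
(ρ_i/ρ_t)^0.374 = (2110/2900)^0.374 = 0.8879
d^0.8 = 19400^0.8 = 2693
v^0.49 = 22900^0.49 = 136.9
g^-0.24 = 1.62^-0.24 = 0.8907
D_tc = 1.14 × 0.8879 × 2693 × 136.9 × 0.8907 = 3.324 × 10^5 m
D_f = 1.2 × (3.324 × 10^5)^1.05 = 7.532 × 10^5 m
     = 753.2 km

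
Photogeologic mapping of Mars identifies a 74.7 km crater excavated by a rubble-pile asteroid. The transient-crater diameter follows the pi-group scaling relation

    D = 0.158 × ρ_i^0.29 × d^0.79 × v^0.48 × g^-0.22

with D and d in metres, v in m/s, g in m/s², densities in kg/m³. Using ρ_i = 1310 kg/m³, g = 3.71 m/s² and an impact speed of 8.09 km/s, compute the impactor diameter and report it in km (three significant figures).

Rearranging for d: d = [D / (0.158 · 1310^0.29 · 8090^0.48 · 3.71^-0.22)]^(1/0.79).
D = 74700 m.
1310^0.29 = 8.017
8090^0.48 = 75.13
3.71^-0.22 = 0.7494
Denominator = 0.158 × 8.017 × 75.13 × 0.7494 = 71.32
D / 71.32 = 74700 / 71.32 = 1047
d = 1047^(1/0.79) = 1047^1.2658 = 6647 m

d ≈ 6.65 km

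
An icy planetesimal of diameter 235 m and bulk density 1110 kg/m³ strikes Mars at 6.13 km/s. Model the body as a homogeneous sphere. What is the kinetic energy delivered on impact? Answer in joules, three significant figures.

E ≈ 1.42 × 10^17 J

v = 6130 m/s.
Mass m = (π/6) ρ d³ = (π/6) × 1110 × (235)³ = 7.543 × 10^9 kg
E = ½ m v² = 0.5 × 7.543 × 10^9 × (6130)² = 1.417 × 10^17 J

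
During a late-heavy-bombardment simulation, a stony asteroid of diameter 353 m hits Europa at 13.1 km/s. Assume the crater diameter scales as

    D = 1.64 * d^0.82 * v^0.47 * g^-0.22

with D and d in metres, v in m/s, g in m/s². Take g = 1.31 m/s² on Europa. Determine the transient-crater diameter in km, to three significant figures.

D ≈ 16.3 km

In SI units: v = 13100 m/s.
d^0.82 = 353^0.82 = 122.8
v^0.47 = 13100^0.47 = 86.12
g^-0.22 = 1.31^-0.22 = 0.9423
D = 1.64 × 122.8 × 86.12 × 0.9423 = 16343 m
   = 16.34 km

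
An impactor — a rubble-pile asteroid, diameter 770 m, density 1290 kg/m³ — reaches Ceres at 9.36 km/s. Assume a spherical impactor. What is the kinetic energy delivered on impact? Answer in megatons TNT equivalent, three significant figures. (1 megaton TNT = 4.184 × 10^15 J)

E ≈ 3230 Mt TNT

v = 9360 m/s.
Mass m = (π/6) ρ d³ = (π/6) × 1290 × (770)³ = 3.084 × 10^11 kg
E = ½ m v² = 0.5 × 3.084 × 10^11 × (9360)² = 1.351 × 10^19 J
   = 1.351 × 10^19 / 4.184×10^15 = 3229 Mt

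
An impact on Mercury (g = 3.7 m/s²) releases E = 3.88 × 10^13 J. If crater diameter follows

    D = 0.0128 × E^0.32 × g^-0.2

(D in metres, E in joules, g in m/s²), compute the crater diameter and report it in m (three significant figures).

E^0.32 = (3.88 × 10^13)^0.32 = 2.231 × 10^4
g^-0.2 = 3.7^-0.2 = 0.7698
D = 0.0128 × 2.231 × 10^4 × 0.7698 = 219.8 m

D ≈ 220 m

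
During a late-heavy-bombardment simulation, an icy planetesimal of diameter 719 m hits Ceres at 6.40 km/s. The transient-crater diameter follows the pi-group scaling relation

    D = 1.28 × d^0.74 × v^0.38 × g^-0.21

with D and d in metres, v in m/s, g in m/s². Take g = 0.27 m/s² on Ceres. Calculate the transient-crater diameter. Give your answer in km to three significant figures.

In SI units: v = 6400 m/s.
d^0.74 = 719^0.74 = 130.0
v^0.38 = 6400^0.38 = 27.95
g^-0.21 = 0.27^-0.21 = 1.316
D = 1.28 × 130.0 × 27.95 × 1.316 = 6121 m
   = 6.121 km

D ≈ 6.12 km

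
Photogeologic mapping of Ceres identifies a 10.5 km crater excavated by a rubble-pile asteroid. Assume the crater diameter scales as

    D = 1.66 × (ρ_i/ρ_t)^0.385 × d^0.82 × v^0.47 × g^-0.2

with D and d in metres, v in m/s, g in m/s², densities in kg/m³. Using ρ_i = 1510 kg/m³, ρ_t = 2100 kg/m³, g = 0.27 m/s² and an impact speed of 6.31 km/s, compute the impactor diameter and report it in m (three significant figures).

Rearranging for d: d = [D / (1.66 · (1510/2100)^0.385 · 6310^0.47 · 0.27^-0.2)]^(1/0.82).
D = 10500 m.
(1510/2100)^0.385 = 0.8807
6310^0.47 = 61.10
0.27^-0.2 = 1.299
Denominator = 1.66 × 0.8807 × 61.10 × 1.299 = 116.0
D / 116.0 = 10500 / 116.0 = 90.52
d = 90.52^(1/0.82) = 90.52^1.2195 = 243.4 m

d ≈ 243 m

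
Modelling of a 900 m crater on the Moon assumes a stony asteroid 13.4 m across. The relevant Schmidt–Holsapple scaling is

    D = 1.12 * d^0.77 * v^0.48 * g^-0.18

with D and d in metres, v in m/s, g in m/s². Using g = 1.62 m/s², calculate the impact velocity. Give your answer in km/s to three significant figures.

v ≈ 21.0 km/s

Rearranging for v: v = [D / (1.12 · 13.4^0.77 · 1.62^-0.18)]^(1/0.48).
13.4^0.77 = 7.377
1.62^-0.18 = 0.9168
Denominator = 1.12 × 7.377 × 0.9168 = 7.575
D / 7.575 = 900 / 7.575 = 118.8
v = 118.8^(1/0.48) = 118.8^2.0833 = 21012 m/s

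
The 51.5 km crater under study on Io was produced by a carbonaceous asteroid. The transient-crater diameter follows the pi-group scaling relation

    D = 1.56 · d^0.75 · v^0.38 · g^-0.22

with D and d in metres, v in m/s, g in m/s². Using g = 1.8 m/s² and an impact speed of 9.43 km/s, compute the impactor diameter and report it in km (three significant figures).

d ≈ 12.2 km

Rearranging for d: d = [D / (1.56 · 9430^0.38 · 1.8^-0.22)]^(1/0.75).
D = 51500 m.
9430^0.38 = 32.38
1.8^-0.22 = 0.8787
Denominator = 1.56 × 32.38 × 0.8787 = 44.39
D / 44.39 = 51500 / 44.39 = 1160
d = 1160^(1/0.75) = 1160^1.3333 = 12185 m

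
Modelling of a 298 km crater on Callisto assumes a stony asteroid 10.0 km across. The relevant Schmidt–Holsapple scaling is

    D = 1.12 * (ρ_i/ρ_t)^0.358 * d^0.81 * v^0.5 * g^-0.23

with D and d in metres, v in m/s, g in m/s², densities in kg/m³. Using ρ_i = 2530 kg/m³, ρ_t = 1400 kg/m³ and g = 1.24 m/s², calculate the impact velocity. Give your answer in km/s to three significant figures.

v ≈ 16.9 km/s

Rearranging for v: v = [D / (1.12 · (2530/1400)^0.358 · 10000^0.81 · 1.24^-0.23)]^(1/0.5).
D = 298000 m.
(2530/1400)^0.358 = 1.236
10000^0.81 = 1738
1.24^-0.23 = 0.9517
Denominator = 1.12 × 1.236 × 1738 × 0.9517 = 2290
D / 2290 = 298000 / 2290 = 130.1
v = 130.1^(1/0.5) = 130.1^2 = 16926 m/s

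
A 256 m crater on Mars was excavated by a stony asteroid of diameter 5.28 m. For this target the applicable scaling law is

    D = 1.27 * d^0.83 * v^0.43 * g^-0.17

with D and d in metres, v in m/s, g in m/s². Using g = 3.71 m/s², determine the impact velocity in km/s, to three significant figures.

v ≈ 15.5 km/s

Rearranging for v: v = [D / (1.27 · 5.28^0.83 · 3.71^-0.17)]^(1/0.43).
5.28^0.83 = 3.979
3.71^-0.17 = 0.8002
Denominator = 1.27 × 3.979 × 0.8002 = 4.044
D / 4.044 = 256 / 4.044 = 63.30
v = 63.30^(1/0.43) = 63.30^2.3256 = 15465 m/s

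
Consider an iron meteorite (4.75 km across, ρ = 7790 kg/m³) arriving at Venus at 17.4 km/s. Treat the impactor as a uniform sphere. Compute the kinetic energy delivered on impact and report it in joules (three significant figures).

E ≈ 6.62 × 10^22 J

d = 4750 m; v = 17400 m/s.
Mass m = (π/6) ρ d³ = (π/6) × 7790 × (4750)³ = 4.371 × 10^14 kg
E = ½ m v² = 0.5 × 4.371 × 10^14 × (17400)² = 6.617 × 10^22 J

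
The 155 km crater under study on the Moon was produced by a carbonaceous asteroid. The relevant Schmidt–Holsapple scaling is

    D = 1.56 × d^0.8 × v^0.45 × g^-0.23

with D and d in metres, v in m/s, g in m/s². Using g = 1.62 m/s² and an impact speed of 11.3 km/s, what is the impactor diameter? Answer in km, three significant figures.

Rearranging for d: d = [D / (1.56 · 11300^0.45 · 1.62^-0.23)]^(1/0.8).
D = 155000 m.
11300^0.45 = 66.66
1.62^-0.23 = 0.8950
Denominator = 1.56 × 66.66 × 0.8950 = 93.07
D / 93.07 = 155000 / 93.07 = 1665
d = 1665^(1/0.8) = 1665^1.25 = 10636 m

d ≈ 10.6 km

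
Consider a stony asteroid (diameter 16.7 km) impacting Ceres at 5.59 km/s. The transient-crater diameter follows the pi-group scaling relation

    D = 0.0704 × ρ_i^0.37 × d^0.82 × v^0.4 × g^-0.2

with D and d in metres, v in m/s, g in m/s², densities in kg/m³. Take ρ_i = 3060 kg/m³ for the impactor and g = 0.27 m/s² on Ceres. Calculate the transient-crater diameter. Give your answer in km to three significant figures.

In SI units: d = 16700 m, v = 5590 m/s.
ρ_i^0.37 = 3060^0.37 = 19.49
d^0.82 = 16700^0.82 = 2902
v^0.4 = 5590^0.4 = 31.55
g^-0.2 = 0.27^-0.2 = 1.299
D = 0.0704 × 19.49 × 2902 × 31.55 × 1.299 = 1.632 × 10^5 m
   = 163.2 km

D ≈ 163 km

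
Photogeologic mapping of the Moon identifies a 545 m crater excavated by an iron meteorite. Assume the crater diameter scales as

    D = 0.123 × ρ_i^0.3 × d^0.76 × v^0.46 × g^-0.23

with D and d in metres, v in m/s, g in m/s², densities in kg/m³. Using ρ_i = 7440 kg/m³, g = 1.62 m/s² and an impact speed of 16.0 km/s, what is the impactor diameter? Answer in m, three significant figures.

Rearranging for d: d = [D / (0.123 · 7440^0.3 · 16000^0.46 · 1.62^-0.23)]^(1/0.76).
7440^0.3 = 14.50
16000^0.46 = 85.88
1.62^-0.23 = 0.8950
Denominator = 0.123 × 14.50 × 85.88 × 0.8950 = 137.1
D / 137.1 = 545 / 137.1 = 3.975
d = 3.975^(1/0.76) = 3.975^1.3158 = 6.146 m

d ≈ 6.15 m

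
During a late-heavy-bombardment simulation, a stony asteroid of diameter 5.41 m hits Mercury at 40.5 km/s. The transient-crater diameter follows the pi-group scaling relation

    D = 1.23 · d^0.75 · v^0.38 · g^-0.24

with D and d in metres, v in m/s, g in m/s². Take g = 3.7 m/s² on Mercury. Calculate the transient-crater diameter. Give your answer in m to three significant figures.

In SI units: v = 40500 m/s.
d^0.75 = 5.41^0.75 = 3.547
v^0.38 = 40500^0.38 = 56.34
g^-0.24 = 3.7^-0.24 = 0.7305
D = 1.23 × 3.547 × 56.34 × 0.7305 = 179.6 m

D ≈ 180 m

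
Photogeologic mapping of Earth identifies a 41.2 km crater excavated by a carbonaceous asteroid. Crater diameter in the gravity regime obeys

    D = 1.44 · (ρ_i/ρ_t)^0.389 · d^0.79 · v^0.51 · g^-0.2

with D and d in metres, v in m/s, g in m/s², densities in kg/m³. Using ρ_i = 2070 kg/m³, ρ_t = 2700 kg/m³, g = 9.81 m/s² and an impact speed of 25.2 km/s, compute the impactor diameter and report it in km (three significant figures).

Rearranging for d: d = [D / (1.44 · (2070/2700)^0.389 · 25200^0.51 · 9.81^-0.2)]^(1/0.79).
D = 41200 m.
(2070/2700)^0.389 = 0.9018
25200^0.51 = 175.7
9.81^-0.2 = 0.6334
Denominator = 1.44 × 0.9018 × 175.7 × 0.6334 = 144.5
D / 144.5 = 41200 / 144.5 = 285.1
d = 285.1^(1/0.79) = 285.1^1.2658 = 1281 m

d ≈ 1.28 km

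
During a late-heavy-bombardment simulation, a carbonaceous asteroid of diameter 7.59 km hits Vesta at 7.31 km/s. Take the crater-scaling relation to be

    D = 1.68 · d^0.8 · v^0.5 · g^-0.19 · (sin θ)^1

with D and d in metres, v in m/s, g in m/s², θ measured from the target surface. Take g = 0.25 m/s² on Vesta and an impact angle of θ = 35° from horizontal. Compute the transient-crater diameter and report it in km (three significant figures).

D ≈ 136 km

In SI units: d = 7590 m, v = 7310 m/s.
d^0.8 = 7590^0.8 = 1271
v^0.5 = 7310^0.5 = 85.50
g^-0.19 = 0.25^-0.19 = 1.301
(sin 35°)^1 = 0.5736^1 = 0.5736
D = 1.68 × 1271 × 85.50 × 1.301 × 0.5736 = 1.362 × 10^5 m
   = 136.2 km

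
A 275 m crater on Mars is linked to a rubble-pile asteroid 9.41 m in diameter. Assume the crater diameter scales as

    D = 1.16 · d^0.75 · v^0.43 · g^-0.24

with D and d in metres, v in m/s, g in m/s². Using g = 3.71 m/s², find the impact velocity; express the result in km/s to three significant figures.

v ≈ 13.9 km/s

Rearranging for v: v = [D / (1.16 · 9.41^0.75 · 3.71^-0.24)]^(1/0.43).
9.41^0.75 = 5.373
3.71^-0.24 = 0.7300
Denominator = 1.16 × 5.373 × 0.7300 = 4.550
D / 4.550 = 275 / 4.550 = 60.44
v = 60.44^(1/0.43) = 60.44^2.3256 = 13888 m/s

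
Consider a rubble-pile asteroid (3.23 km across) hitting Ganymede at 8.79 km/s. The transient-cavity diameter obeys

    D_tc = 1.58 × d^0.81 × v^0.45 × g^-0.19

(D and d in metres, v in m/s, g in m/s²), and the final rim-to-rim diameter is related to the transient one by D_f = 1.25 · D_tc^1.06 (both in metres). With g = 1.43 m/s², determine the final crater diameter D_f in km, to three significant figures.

D_f ≈ 148 km

In SI: d = 3230 m, v = 8790 m/s.
d^0.81 = 3230^0.81 = 695.8
v^0.45 = 8790^0.45 = 59.54
g^-0.19 = 1.43^-0.19 = 0.9343
D_tc = 1.58 × 695.8 × 59.54 × 0.9343 = 61160 m
D_f = 1.25 × (61160)^1.06 = 1.481 × 10^5 m
     = 148.1 km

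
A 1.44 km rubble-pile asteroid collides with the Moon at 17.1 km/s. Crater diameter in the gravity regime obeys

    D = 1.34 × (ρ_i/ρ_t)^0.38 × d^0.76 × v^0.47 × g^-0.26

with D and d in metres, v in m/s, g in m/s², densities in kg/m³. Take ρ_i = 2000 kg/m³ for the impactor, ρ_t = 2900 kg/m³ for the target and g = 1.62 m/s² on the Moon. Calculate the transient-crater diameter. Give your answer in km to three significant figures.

D ≈ 25.2 km

In SI units: d = 1440 m, v = 17100 m/s.
(ρ_i/ρ_t)^0.38 = (2000/2900)^0.38 = 0.8683
d^0.76 = 1440^0.76 = 251.4
v^0.47 = 17100^0.47 = 97.61
g^-0.26 = 1.62^-0.26 = 0.8821
D = 1.34 × 0.8683 × 251.4 × 97.61 × 0.8821 = 25186 m
   = 25.19 km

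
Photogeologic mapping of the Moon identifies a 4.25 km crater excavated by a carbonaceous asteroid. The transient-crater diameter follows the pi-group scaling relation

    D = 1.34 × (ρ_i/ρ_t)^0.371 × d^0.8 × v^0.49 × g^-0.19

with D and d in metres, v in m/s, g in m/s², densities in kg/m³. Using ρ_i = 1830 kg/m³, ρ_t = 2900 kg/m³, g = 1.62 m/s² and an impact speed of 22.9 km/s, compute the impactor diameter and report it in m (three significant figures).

Rearranging for d: d = [D / (1.34 · (1830/2900)^0.371 · 22900^0.49 · 1.62^-0.19)]^(1/0.8).
D = 4250 m.
(1830/2900)^0.371 = 0.8430
22900^0.49 = 136.9
1.62^-0.19 = 0.9124
Denominator = 1.34 × 0.8430 × 136.9 × 0.9124 = 141.1
D / 141.1 = 4250 / 141.1 = 30.12
d = 30.12^(1/0.8) = 30.12^1.25 = 70.56 m

d ≈ 70.6 m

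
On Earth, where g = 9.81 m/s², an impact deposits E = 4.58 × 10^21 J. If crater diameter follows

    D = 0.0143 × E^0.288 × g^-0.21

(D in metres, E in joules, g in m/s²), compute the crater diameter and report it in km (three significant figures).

D ≈ 15.3 km

E^0.288 = (4.58 × 10^21)^0.288 = 1.731 × 10^6
g^-0.21 = 9.81^-0.21 = 0.6191
D = 0.0143 × 1.731 × 10^6 × 0.6191 = 15325 m
   = 15.32 km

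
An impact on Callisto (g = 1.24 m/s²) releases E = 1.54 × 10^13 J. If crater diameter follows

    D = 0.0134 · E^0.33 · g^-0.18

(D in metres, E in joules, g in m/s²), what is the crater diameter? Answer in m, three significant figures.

E^0.33 = (1.54 × 10^13)^0.33 = 2.248 × 10^4
g^-0.18 = 1.24^-0.18 = 0.9620
D = 0.0134 × 2.248 × 10^4 × 0.9620 = 289.8 m

D ≈ 290 m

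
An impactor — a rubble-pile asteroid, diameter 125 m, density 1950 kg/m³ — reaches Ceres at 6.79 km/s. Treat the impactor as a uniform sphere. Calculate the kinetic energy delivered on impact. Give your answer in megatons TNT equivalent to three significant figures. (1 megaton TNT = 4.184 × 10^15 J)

v = 6790 m/s.
Mass m = (π/6) ρ d³ = (π/6) × 1950 × (125)³ = 1.994 × 10^9 kg
E = ½ m v² = 0.5 × 1.994 × 10^9 × (6790)² = 4.597 × 10^16 J
   = 4.597 × 10^16 / 4.184×10^15 = 10.99 Mt

E ≈ 11.0 Mt TNT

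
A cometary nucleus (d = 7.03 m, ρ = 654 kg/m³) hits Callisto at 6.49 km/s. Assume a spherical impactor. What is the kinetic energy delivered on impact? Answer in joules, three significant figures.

v = 6490 m/s.
Mass m = (π/6) ρ d³ = (π/6) × 654 × (7.03)³ = 1.190 × 10^5 kg
E = ½ m v² = 0.5 × 1.190 × 10^5 × (6490)² = 2.506 × 10^12 J

E ≈ 2.51 × 10^12 J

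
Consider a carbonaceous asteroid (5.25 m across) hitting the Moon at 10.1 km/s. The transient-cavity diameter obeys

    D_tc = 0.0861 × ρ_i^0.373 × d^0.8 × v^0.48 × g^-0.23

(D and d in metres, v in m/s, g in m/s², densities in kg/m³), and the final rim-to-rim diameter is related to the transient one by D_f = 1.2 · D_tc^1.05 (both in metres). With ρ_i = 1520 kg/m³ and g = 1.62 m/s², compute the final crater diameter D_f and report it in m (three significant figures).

v = 10100 m/s.
ρ_i^0.373 = 1520^0.373 = 15.38
d^0.8 = 5.25^0.8 = 3.768
v^0.48 = 10100^0.48 = 83.57
g^-0.23 = 1.62^-0.23 = 0.8950
D_tc = 0.0861 × 15.38 × 3.768 × 83.57 × 0.8950 = 373.2 m
D_f = 1.2 × (373.2)^1.05 = 602.2 m

D_f ≈ 602 m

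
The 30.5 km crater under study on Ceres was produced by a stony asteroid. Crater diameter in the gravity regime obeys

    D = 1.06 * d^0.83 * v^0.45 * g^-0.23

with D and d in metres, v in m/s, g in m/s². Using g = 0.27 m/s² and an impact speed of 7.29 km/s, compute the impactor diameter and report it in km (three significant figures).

d ≈ 1.32 km

Rearranging for d: d = [D / (1.06 · 7290^0.45 · 0.27^-0.23)]^(1/0.83).
D = 30500 m.
7290^0.45 = 54.73
0.27^-0.23 = 1.351
Denominator = 1.06 × 54.73 × 1.351 = 78.38
D / 78.38 = 30500 / 78.38 = 389.1
d = 389.1^(1/0.83) = 389.1^1.2048 = 1320 m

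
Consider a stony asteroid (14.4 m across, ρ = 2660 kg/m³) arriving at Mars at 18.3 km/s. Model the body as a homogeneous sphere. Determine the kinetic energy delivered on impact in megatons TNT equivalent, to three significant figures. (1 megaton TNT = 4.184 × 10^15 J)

E ≈ 0.166 Mt TNT

v = 18300 m/s.
Mass m = (π/6) ρ d³ = (π/6) × 2660 × (14.4)³ = 4.159 × 10^6 kg
E = ½ m v² = 0.5 × 4.159 × 10^6 × (18300)² = 6.964 × 10^14 J
   = 6.964 × 10^14 / 4.184×10^15 = 0.1664 Mt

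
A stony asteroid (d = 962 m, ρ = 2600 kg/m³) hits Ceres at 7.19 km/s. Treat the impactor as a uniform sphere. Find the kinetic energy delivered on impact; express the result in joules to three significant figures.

v = 7190 m/s.
Mass m = (π/6) ρ d³ = (π/6) × 2600 × (962)³ = 1.212 × 10^12 kg
E = ½ m v² = 0.5 × 1.212 × 10^12 × (7190)² = 3.133 × 10^19 J

E ≈ 3.13 × 10^19 J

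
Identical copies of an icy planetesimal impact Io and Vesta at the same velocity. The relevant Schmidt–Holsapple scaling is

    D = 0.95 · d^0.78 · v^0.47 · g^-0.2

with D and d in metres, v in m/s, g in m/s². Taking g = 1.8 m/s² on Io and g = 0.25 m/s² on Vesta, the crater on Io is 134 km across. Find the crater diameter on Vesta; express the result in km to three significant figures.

D ≈ 199 km

All impactor-dependent factors cancel in the ratio, leaving D_Vesta/D_Io = (g_Vesta/g_Io)^-0.2.
(0.25/1.8)^-0.2 = 0.1389^-0.2 = 1.484
D_Vesta = 1.484 × 134 km = 199 km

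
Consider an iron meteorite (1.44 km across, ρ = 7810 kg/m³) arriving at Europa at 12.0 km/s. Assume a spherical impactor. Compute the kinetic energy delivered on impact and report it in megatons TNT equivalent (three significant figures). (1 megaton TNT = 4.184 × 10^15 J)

d = 1440 m; v = 12000 m/s.
Mass m = (π/6) ρ d³ = (π/6) × 7810 × (1440)³ = 1.221 × 10^13 kg
E = ½ m v² = 0.5 × 1.221 × 10^13 × (12000)² = 8.791 × 10^20 J
   = 8.791 × 10^20 / 4.184×10^15 = 2.101 × 10^5 Mt

E ≈ 2.10 × 10^5 Mt TNT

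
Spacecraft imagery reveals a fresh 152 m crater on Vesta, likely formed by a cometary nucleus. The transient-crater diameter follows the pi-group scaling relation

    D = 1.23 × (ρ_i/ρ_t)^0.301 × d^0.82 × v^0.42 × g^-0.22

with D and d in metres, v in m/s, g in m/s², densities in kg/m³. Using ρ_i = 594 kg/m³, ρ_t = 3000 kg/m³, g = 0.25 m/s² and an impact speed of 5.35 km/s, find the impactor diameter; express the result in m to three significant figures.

d ≈ 5.47 m

Rearranging for d: d = [D / (1.23 · (594/3000)^0.301 · 5350^0.42 · 0.25^-0.22)]^(1/0.82).
(594/3000)^0.301 = 0.6142
5350^0.42 = 36.81
0.25^-0.22 = 1.357
Denominator = 1.23 × 0.6142 × 36.81 × 1.357 = 37.74
D / 37.74 = 152 / 37.74 = 4.028
d = 4.028^(1/0.82) = 4.028^1.2195 = 5.469 m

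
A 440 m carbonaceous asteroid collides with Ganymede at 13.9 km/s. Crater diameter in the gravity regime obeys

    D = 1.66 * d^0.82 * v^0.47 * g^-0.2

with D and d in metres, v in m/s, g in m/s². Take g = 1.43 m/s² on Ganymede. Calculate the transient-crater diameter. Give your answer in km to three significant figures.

In SI units: v = 13900 m/s.
d^0.82 = 440^0.82 = 147.1
v^0.47 = 13900^0.47 = 88.56
g^-0.2 = 1.43^-0.2 = 0.9310
D = 1.66 × 147.1 × 88.56 × 0.9310 = 20133 m
   = 20.13 km

D ≈ 20.1 km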